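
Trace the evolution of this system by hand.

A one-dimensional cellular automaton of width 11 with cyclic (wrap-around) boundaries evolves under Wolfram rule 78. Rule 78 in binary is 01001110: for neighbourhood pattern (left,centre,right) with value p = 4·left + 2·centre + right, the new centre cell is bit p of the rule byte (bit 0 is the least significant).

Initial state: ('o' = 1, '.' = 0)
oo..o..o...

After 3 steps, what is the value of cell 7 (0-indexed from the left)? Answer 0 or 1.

1

step 0: oo..o..o...
step 1: oo.oo.oo..o
step 2: .o.oo.oo.oo
step 3: .o.oo.oo.oo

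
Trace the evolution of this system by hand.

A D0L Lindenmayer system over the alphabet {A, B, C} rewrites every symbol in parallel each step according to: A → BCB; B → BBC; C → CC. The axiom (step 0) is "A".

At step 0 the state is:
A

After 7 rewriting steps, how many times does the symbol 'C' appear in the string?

448

0) A
1) BCB
2) BBCCCBBC
3) BBCBBCCCCCCCBBCBBCCC
4) BBCBBCCCBBCBBCCCCCCCCCCCCCCCBBCBBCCCBBCBBCCCCCCC
5) BBCBBCCCBBCBBCCCCCCCBBCBBCCCBBCBBCCCCCCCCCCCCCCCCCCCCCCCCCCCCCCCBBCBBCCCBBCBBCCCCCCCBBCBBCCCBBCBBCCCCCCCCCCCCCCC
6) BBCBBCCCBBCBBCCCCCCCBBCBBCCCBBCBBCCCCCCCCCCCCCCCBBCBBCCCBB…CCBBCBBCCCCCCCBBCBBCCCBBCBBCCCCCCCCCCCCCCCCCCCCCCCCCCCCCCC  (len 256)
7) BBCBBCCCBBCBBCCCCCCCBBCBBCCCBBCBBCCCCCCCCCCCCCCCBBCBBCCCBB…CCCCCCCCCCCCCCCCCCCCCCCCCCCCCCCCCCCCCCCCCCCCCCCCCCCCCCCCCC  (len 576)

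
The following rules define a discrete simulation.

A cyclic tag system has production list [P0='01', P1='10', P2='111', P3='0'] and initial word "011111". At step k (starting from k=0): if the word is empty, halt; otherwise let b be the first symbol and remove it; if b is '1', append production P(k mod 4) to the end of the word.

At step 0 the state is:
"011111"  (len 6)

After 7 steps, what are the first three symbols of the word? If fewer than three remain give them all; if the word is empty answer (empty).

gen 0: "011111"  (len 6)
gen 1: "11111"  (len 5)
gen 2: "111110"  (len 6)
gen 3: "11110111"  (len 8)
gen 4: "11101110"  (len 8)
gen 5: "110111001"  (len 9)
gen 6: "1011100110"  (len 10)
gen 7: "011100110111"  (len 12)

011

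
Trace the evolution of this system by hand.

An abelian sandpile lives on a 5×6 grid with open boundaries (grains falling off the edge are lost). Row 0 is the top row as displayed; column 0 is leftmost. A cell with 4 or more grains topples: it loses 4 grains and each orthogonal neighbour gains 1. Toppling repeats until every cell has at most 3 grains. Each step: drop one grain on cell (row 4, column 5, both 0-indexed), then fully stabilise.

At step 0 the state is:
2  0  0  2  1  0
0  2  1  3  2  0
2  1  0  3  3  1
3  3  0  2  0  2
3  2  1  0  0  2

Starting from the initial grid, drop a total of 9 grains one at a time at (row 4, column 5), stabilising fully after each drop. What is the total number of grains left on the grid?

43

[0] 2  0  0  2  1  0
0  2  1  3  2  0
2  1  0  3  3  1
3  3  0  2  0  2
3  2  1  0  0  2
[1] 2  0  0  2  1  0
0  2  1  3  2  0
2  1  0  3  3  1
3  3  0  2  0  2
3  2  1  0  0  3
[2] 2  0  0  2  1  0
0  2  1  3  2  0
2  1  0  3  3  1
3  3  0  2  0  3
3  2  1  0  1  0
[3] 2  0  0  2  1  0
0  2  1  3  2  0
2  1  0  3  3  1
3  3  0  2  0  3
3  2  1  0  1  1
[4] 2  0  0  2  1  0
0  2  1  3  2  0
2  1  0  3  3  1
3  3  0  2  0  3
3  2  1  0  1  2
[5] 2  0  0  2  1  0
0  2  1  3  2  0
2  1  0  3  3  1
3  3  0  2  0  3
3  2  1  0  1  3
[6] 2  0  0  2  1  0
0  2  1  3  2  0
2  1  0  3  3  2
3  3  0  2  1  0
3  2  1  0  2  1
[7] 2  0  0  2  1  0
0  2  1  3  2  0
2  1  0  3  3  2
3  3  0  2  1  0
3  2  1  0  2  2
[8] 2  0  0  2  1  0
0  2  1  3  2  0
2  1  0  3  3  2
3  3  0  2  1  0
3  2  1  0  2  3
[9] 2  0  0  2  1  0
0  2  1  3  2  0
2  1  0  3  3  2
3  3  0  2  1  1
3  2  1  0  3  0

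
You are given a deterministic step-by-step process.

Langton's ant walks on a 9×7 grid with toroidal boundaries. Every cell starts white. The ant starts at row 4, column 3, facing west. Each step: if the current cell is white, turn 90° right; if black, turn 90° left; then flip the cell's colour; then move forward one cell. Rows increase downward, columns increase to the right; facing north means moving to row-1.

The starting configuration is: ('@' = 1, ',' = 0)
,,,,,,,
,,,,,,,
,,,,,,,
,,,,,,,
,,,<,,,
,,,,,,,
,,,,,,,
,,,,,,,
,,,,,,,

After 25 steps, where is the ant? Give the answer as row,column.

t=0: ,,,,,,,
,,,,,,,
,,,,,,,
,,,,,,,
,,,<,,,
,,,,,,,
,,,,,,,
,,,,,,,
,,,,,,,
t=1: ,,,,,,,
,,,,,,,
,,,,,,,
,,,^,,,
,,,@,,,
,,,,,,,
,,,,,,,
,,,,,,,
,,,,,,,
t=2: ,,,,,,,
,,,,,,,
,,,,,,,
,,,@>,,
,,,@,,,
,,,,,,,
,,,,,,,
,,,,,,,
,,,,,,,
t=3: ,,,,,,,
,,,,,,,
,,,,,,,
,,,@@,,
,,,@v,,
,,,,,,,
,,,,,,,
,,,,,,,
,,,,,,,
t=4: ,,,,,,,
,,,,,,,
,,,,,,,
,,,@@,,
,,,<@,,
,,,,,,,
,,,,,,,
,,,,,,,
,,,,,,,
t=5: ,,,,,,,
,,,,,,,
,,,,,,,
,,,@@,,
,,,,@,,
,,,v,,,
,,,,,,,
,,,,,,,
,,,,,,,
t=6: ,,,,,,,
,,,,,,,
,,,,,,,
,,,@@,,
,,,,@,,
,,<@,,,
,,,,,,,
,,,,,,,
,,,,,,,
t=7: ,,,,,,,
,,,,,,,
,,,,,,,
,,,@@,,
,,^,@,,
,,@@,,,
,,,,,,,
,,,,,,,
,,,,,,,
t=8: ,,,,,,,
,,,,,,,
,,,,,,,
,,,@@,,
,,@>@,,
,,@@,,,
,,,,,,,
,,,,,,,
,,,,,,,
t=9: ,,,,,,,
,,,,,,,
,,,,,,,
,,,@@,,
,,@@@,,
,,@v,,,
,,,,,,,
,,,,,,,
,,,,,,,
t=10: ,,,,,,,
,,,,,,,
,,,,,,,
,,,@@,,
,,@@@,,
,,@,>,,
,,,,,,,
,,,,,,,
,,,,,,,
t=11: ,,,,,,,
,,,,,,,
,,,,,,,
,,,@@,,
,,@@@,,
,,@,@,,
,,,,v,,
,,,,,,,
,,,,,,,
t=12: ,,,,,,,
,,,,,,,
,,,,,,,
,,,@@,,
,,@@@,,
,,@,@,,
,,,<@,,
,,,,,,,
,,,,,,,
t=13: ,,,,,,,
,,,,,,,
,,,,,,,
,,,@@,,
,,@@@,,
,,@^@,,
,,,@@,,
,,,,,,,
,,,,,,,
t=14: ,,,,,,,
,,,,,,,
,,,,,,,
,,,@@,,
,,@@@,,
,,@@>,,
,,,@@,,
,,,,,,,
,,,,,,,
t=15: ,,,,,,,
,,,,,,,
,,,,,,,
,,,@@,,
,,@@^,,
,,@@,,,
,,,@@,,
,,,,,,,
,,,,,,,
t=16: ,,,,,,,
,,,,,,,
,,,,,,,
,,,@@,,
,,@<,,,
,,@@,,,
,,,@@,,
,,,,,,,
,,,,,,,
t=17: ,,,,,,,
,,,,,,,
,,,,,,,
,,,@@,,
,,@,,,,
,,@v,,,
,,,@@,,
,,,,,,,
,,,,,,,
t=18: ,,,,,,,
,,,,,,,
,,,,,,,
,,,@@,,
,,@,,,,
,,@,>,,
,,,@@,,
,,,,,,,
,,,,,,,
t=19: ,,,,,,,
,,,,,,,
,,,,,,,
,,,@@,,
,,@,,,,
,,@,@,,
,,,@v,,
,,,,,,,
,,,,,,,
t=20: ,,,,,,,
,,,,,,,
,,,,,,,
,,,@@,,
,,@,,,,
,,@,@,,
,,,@,>,
,,,,,,,
,,,,,,,
t=21: ,,,,,,,
,,,,,,,
,,,,,,,
,,,@@,,
,,@,,,,
,,@,@,,
,,,@,@,
,,,,,v,
,,,,,,,
t=22: ,,,,,,,
,,,,,,,
,,,,,,,
,,,@@,,
,,@,,,,
,,@,@,,
,,,@,@,
,,,,<@,
,,,,,,,
t=23: ,,,,,,,
,,,,,,,
,,,,,,,
,,,@@,,
,,@,,,,
,,@,@,,
,,,@^@,
,,,,@@,
,,,,,,,
t=24: ,,,,,,,
,,,,,,,
,,,,,,,
,,,@@,,
,,@,,,,
,,@,@,,
,,,@@>,
,,,,@@,
,,,,,,,
t=25: ,,,,,,,
,,,,,,,
,,,,,,,
,,,@@,,
,,@,,,,
,,@,@^,
,,,@@,,
,,,,@@,
,,,,,,,

5,5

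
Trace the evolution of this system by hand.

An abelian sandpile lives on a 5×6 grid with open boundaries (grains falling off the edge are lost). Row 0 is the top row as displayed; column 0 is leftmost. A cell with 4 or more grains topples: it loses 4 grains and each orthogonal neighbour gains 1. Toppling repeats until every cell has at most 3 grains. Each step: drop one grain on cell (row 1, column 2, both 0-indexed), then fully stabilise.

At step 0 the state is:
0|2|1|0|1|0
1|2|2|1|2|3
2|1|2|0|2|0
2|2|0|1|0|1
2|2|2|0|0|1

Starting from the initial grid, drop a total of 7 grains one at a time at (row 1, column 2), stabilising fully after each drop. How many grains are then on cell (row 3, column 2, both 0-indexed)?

[0] 0|2|1|0|1|0
1|2|2|1|2|3
2|1|2|0|2|0
2|2|0|1|0|1
2|2|2|0|0|1
[1] 0|2|1|0|1|0
1|2|3|1|2|3
2|1|2|0|2|0
2|2|0|1|0|1
2|2|2|0|0|1
[2] 0|2|2|0|1|0
1|3|0|2|2|3
2|1|3|0|2|0
2|2|0|1|0|1
2|2|2|0|0|1
[3] 0|2|2|0|1|0
1|3|1|2|2|3
2|1|3|0|2|0
2|2|0|1|0|1
2|2|2|0|0|1
[4] 0|2|2|0|1|0
1|3|2|2|2|3
2|1|3|0|2|0
2|2|0|1|0|1
2|2|2|0|0|1
[5] 0|2|2|0|1|0
1|3|3|2|2|3
2|1|3|0|2|0
2|2|0|1|0|1
2|2|2|0|0|1
[6] 0|3|3|0|1|0
2|0|2|3|2|3
2|3|0|1|2|0
2|2|1|1|0|1
2|2|2|0|0|1
[7] 0|3|3|0|1|0
2|0|3|3|2|3
2|3|0|1|2|0
2|2|1|1|0|1
2|2|2|0|0|1

1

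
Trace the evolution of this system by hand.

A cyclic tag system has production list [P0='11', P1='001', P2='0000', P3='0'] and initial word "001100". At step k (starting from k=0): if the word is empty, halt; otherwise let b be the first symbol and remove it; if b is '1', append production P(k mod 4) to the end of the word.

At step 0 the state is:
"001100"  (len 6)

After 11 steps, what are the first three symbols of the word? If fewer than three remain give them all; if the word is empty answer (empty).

0) "001100"  (len 6)
1) "01100"  (len 5)
2) "1100"  (len 4)
3) "1000000"  (len 7)
4) "0000000"  (len 7)
5) "000000"  (len 6)
6) "00000"  (len 5)
7) "0000"  (len 4)
8) "000"  (len 3)
9) "00"  (len 2)
10) "0"  (len 1)
11) (halted — word empty)

(empty)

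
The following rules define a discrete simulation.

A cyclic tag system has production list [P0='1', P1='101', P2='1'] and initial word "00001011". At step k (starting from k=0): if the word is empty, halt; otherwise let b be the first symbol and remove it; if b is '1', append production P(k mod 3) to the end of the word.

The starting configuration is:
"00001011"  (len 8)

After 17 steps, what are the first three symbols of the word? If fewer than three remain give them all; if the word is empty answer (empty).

011

t=0: "00001011"  (len 8)
t=1: "0001011"  (len 7)
t=2: "001011"  (len 6)
t=3: "01011"  (len 5)
t=4: "1011"  (len 4)
t=5: "011101"  (len 6)
t=6: "11101"  (len 5)
t=7: "11011"  (len 5)
t=8: "1011101"  (len 7)
t=9: "0111011"  (len 7)
t=10: "111011"  (len 6)
t=11: "11011101"  (len 8)
t=12: "10111011"  (len 8)
t=13: "01110111"  (len 8)
t=14: "1110111"  (len 7)
t=15: "1101111"  (len 7)
t=16: "1011111"  (len 7)
t=17: "011111101"  (len 9)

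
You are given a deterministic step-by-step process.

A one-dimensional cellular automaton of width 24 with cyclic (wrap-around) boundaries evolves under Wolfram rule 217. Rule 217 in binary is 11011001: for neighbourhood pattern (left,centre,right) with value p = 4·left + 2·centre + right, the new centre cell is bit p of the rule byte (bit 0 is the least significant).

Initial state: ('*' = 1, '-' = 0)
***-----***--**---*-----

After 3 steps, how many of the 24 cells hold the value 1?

0) ***-----***--**---*-----
1) *******-****-****--****-
2) *******-****-*****-****-
3) *******-****-*****-****-

20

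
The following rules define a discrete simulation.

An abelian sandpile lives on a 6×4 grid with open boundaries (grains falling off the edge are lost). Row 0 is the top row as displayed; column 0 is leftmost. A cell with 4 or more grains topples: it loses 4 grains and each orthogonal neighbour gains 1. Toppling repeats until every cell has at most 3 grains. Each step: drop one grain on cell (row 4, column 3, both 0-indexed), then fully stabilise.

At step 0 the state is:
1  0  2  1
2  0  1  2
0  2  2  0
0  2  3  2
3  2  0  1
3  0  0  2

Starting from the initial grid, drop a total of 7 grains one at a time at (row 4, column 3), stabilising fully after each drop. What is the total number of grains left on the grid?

33

step 0: 1  0  2  1
2  0  1  2
0  2  2  0
0  2  3  2
3  2  0  1
3  0  0  2
step 1: 1  0  2  1
2  0  1  2
0  2  2  0
0  2  3  2
3  2  0  2
3  0  0  2
step 2: 1  0  2  1
2  0  1  2
0  2  2  0
0  2  3  2
3  2  0  3
3  0  0  2
step 3: 1  0  2  1
2  0  1  2
0  2  2  0
0  2  3  3
3  2  1  0
3  0  0  3
step 4: 1  0  2  1
2  0  1  2
0  2  2  0
0  2  3  3
3  2  1  1
3  0  0  3
step 5: 1  0  2  1
2  0  1  2
0  2  2  0
0  2  3  3
3  2  1  2
3  0  0  3
step 6: 1  0  2  1
2  0  1  2
0  2  2  0
0  2  3  3
3  2  1  3
3  0  0  3
step 7: 1  0  2  1
2  0  1  2
0  2  3  1
0  3  0  1
3  2  3  2
3  0  1  0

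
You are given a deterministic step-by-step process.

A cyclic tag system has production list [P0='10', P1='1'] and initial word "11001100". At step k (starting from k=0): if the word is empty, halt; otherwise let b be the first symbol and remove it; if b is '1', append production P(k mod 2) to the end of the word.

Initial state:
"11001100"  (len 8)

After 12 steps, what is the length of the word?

[0] "11001100"  (len 8)
[1] "100110010"  (len 9)
[2] "001100101"  (len 9)
[3] "01100101"  (len 8)
[4] "1100101"  (len 7)
[5] "10010110"  (len 8)
[6] "00101101"  (len 8)
[7] "0101101"  (len 7)
[8] "101101"  (len 6)
[9] "0110110"  (len 7)
[10] "110110"  (len 6)
[11] "1011010"  (len 7)
[12] "0110101"  (len 7)

7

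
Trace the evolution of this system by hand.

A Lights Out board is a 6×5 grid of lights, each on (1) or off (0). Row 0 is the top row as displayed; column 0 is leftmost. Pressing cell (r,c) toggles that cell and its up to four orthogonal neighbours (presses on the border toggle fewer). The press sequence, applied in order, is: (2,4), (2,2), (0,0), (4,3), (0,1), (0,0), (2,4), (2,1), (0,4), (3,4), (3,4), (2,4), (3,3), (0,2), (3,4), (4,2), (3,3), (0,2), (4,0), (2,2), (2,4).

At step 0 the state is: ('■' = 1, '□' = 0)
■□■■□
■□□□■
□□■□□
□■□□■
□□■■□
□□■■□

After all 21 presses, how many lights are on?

12

t=0: ■□■■□
■□□□■
□□■□□
□■□□■
□□■■□
□□■■□
t=1: ■□■■□
■□□□□
□□■■■
□■□□□
□□■■□
□□■■□
t=2: ■□■■□
■□■□□
□■□□■
□■■□□
□□■■□
□□■■□
t=3: □■■■□
□□■□□
□■□□■
□■■□□
□□■■□
□□■■□
t=4: □■■■□
□□■□□
□■□□■
□■■■□
□□□□■
□□■□□
t=5: ■□□■□
□■■□□
□■□□■
□■■■□
□□□□■
□□■□□
t=6: □■□■□
■■■□□
□■□□■
□■■■□
□□□□■
□□■□□
t=7: □■□■□
■■■□■
□■□■□
□■■■■
□□□□■
□□■□□
t=8: □■□■□
■□■□■
■□■■□
□□■■■
□□□□■
□□■□□
t=9: □■□□■
■□■□□
■□■■□
□□■■■
□□□□■
□□■□□
t=10: □■□□■
■□■□□
■□■■■
□□■□□
□□□□□
□□■□□
t=11: □■□□■
■□■□□
■□■■□
□□■■■
□□□□■
□□■□□
t=12: □■□□■
■□■□■
■□■□■
□□■■□
□□□□■
□□■□□
t=13: □■□□■
■□■□■
■□■■■
□□□□■
□□□■■
□□■□□
t=14: □□■■■
■□□□■
■□■■■
□□□□■
□□□■■
□□■□□
t=15: □□■■■
■□□□■
■□■■□
□□□■□
□□□■□
□□■□□
t=16: □□■■■
■□□□■
■□■■□
□□■■□
□■■□□
□□□□□
t=17: □□■■■
■□□□■
■□■□□
□□□□■
□■■■□
□□□□□
t=18: □■□□■
■□■□■
■□■□□
□□□□■
□■■■□
□□□□□
t=19: □■□□■
■□■□■
■□■□□
■□□□■
■□■■□
■□□□□
t=20: □■□□■
■□□□■
■■□■□
■□■□■
■□■■□
■□□□□
t=21: □■□□■
■□□□□
■■□□■
■□■□□
■□■■□
■□□□□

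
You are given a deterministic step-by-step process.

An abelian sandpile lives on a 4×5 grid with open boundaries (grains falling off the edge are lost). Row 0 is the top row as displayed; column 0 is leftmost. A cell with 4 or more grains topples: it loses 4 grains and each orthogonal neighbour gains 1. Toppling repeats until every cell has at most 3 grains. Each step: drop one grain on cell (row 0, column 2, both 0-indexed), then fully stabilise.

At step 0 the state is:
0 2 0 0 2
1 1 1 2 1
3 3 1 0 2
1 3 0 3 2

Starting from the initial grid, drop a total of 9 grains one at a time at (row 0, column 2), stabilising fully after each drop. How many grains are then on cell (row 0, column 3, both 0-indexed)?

t=0: 0 2 0 0 2
1 1 1 2 1
3 3 1 0 2
1 3 0 3 2
t=1: 0 2 1 0 2
1 1 1 2 1
3 3 1 0 2
1 3 0 3 2
t=2: 0 2 2 0 2
1 1 1 2 1
3 3 1 0 2
1 3 0 3 2
t=3: 0 2 3 0 2
1 1 1 2 1
3 3 1 0 2
1 3 0 3 2
t=4: 0 3 0 1 2
1 1 2 2 1
3 3 1 0 2
1 3 0 3 2
t=5: 0 3 1 1 2
1 1 2 2 1
3 3 1 0 2
1 3 0 3 2
t=6: 0 3 2 1 2
1 1 2 2 1
3 3 1 0 2
1 3 0 3 2
t=7: 0 3 3 1 2
1 1 2 2 1
3 3 1 0 2
1 3 0 3 2
t=8: 1 0 1 2 2
1 2 3 2 1
3 3 1 0 2
1 3 0 3 2
t=9: 1 0 2 2 2
1 2 3 2 1
3 3 1 0 2
1 3 0 3 2

2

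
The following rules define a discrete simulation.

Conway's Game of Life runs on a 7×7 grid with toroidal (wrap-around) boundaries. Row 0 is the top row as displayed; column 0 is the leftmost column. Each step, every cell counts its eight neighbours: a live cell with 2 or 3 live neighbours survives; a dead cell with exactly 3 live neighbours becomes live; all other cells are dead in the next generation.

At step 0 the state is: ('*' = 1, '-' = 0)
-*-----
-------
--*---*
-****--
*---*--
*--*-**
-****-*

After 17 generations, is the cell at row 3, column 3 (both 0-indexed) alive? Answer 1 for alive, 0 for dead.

step 0: -*-----
-------
--*---*
-****--
*---*--
*--*-**
-****-*
step 1: **-*---
-------
-**----
***-**-
*------
-------
-*-**-*
step 2: **-**--
*------
*-**---
*-**--*
*-----*
*------
-*-**--
step 3: **-**--
*---*-*
*-**---
--**---
-------
**----*
-*-**--
step 4: -*----*
----***
*-*-*-*
-***---
***----
***----
---****
step 5: ---*---
-*-**--
*-*-*-*
------*
-------
----**-
---****
step 6: -------
**--**-
***-*-*
*----**
-----*-
---*--*
---*--*
step 7: *---***
--****-
--***--
----*--
*---**-
----***
-------
step 8: ------*
-**----
--*----
-------
---*---
----*-*
*------
step 9: **-----
-**----
-**----
-------
-------
-------
*----**
step 10: --*----
-------
-**----
-------
-------
------*
**----*
step 11: **-----
-**----
-------
-------
-------
------*
**----*
step 12: ------*
***----
-------
-------
-------
------*
-*----*
step 13: --*---*
**-----
-*-----
-------
-------
*------
-----**
step 14: -*---**
***----
**-----
-------
-------
------*
*----**
step 15: --*--*-
--*----
*-*----
-------
-------
*----**
-------
step 16: -------
--**---
-*-----
-------
------*
------*
-----*-
step 17: -------
--*----
--*----
-------
-------
-----**
-------

0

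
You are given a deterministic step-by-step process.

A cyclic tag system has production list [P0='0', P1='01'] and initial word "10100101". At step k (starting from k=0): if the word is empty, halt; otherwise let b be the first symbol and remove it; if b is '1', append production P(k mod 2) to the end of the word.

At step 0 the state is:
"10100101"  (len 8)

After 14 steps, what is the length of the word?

4

t=0: "10100101"  (len 8)
t=1: "01001010"  (len 8)
t=2: "1001010"  (len 7)
t=3: "0010100"  (len 7)
t=4: "010100"  (len 6)
t=5: "10100"  (len 5)
t=6: "010001"  (len 6)
t=7: "10001"  (len 5)
t=8: "000101"  (len 6)
t=9: "00101"  (len 5)
t=10: "0101"  (len 4)
t=11: "101"  (len 3)
t=12: "0101"  (len 4)
t=13: "101"  (len 3)
t=14: "0101"  (len 4)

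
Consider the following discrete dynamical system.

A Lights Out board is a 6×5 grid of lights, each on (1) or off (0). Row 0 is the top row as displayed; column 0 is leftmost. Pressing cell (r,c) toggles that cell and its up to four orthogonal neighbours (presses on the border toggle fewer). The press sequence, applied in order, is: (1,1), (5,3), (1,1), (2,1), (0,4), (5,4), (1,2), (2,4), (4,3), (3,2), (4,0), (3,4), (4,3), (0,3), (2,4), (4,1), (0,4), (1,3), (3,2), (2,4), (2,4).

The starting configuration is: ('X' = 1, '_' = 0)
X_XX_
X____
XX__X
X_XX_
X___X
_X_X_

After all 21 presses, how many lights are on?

step 0: X_XX_
X____
XX__X
X_XX_
X___X
_X_X_
step 1: XXXX_
_XX__
X___X
X_XX_
X___X
_X_X_
step 2: XXXX_
_XX__
X___X
X_XX_
X__XX
_XX_X
step 3: X_XX_
X____
XX__X
X_XX_
X__XX
_XX_X
step 4: X_XX_
XX___
__X_X
XXXX_
X__XX
_XX_X
step 5: X_X_X
XX__X
__X_X
XXXX_
X__XX
_XX_X
step 6: X_X_X
XX__X
__X_X
XXXX_
X__X_
_XXX_
step 7: X___X
X_XXX
____X
XXXX_
X__X_
_XXX_
step 8: X___X
X_XX_
___X_
XXXXX
X__X_
_XXX_
step 9: X___X
X_XX_
___X_
XXX_X
X_X_X
_XX__
step 10: X___X
X_XX_
__XX_
X__XX
X___X
_XX__
step 11: X___X
X_XX_
__XX_
___XX
_X__X
XXX__
step 12: X___X
X_XX_
__XXX
_____
_X___
XXX__
step 13: X___X
X_XX_
__XXX
___X_
_XXXX
XXXX_
step 14: X_XX_
X_X__
__XXX
___X_
_XXXX
XXXX_
step 15: X_XX_
X_X_X
__X__
___XX
_XXXX
XXXX_
step 16: X_XX_
X_X_X
__X__
_X_XX
X__XX
X_XX_
step 17: X_X_X
X_X__
__X__
_X_XX
X__XX
X_XX_
step 18: X_XXX
X__XX
__XX_
_X_XX
X__XX
X_XX_
step 19: X_XXX
X__XX
___X_
__X_X
X_XXX
X_XX_
step 20: X_XXX
X__X_
____X
__X__
X_XXX
X_XX_
step 21: X_XXX
X__XX
___X_
__X_X
X_XXX
X_XX_

17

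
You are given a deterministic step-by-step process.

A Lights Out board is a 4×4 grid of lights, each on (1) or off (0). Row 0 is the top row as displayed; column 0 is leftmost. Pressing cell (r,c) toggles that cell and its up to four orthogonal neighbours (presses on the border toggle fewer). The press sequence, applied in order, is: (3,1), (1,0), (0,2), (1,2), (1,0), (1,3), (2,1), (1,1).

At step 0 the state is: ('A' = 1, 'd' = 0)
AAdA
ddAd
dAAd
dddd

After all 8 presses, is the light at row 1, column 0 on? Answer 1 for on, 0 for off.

[0] AAdA
ddAd
dAAd
dddd
[1] AAdA
ddAd
ddAd
AAAd
[2] dAdA
AAAd
AdAd
AAAd
[3] ddAd
AAdd
AdAd
AAAd
[4] dddd
AdAA
Addd
AAAd
[5] Addd
dAAA
dddd
AAAd
[6] AddA
dAdd
dddA
AAAd
[7] AddA
dddd
AAAA
AdAd
[8] AAdA
AAAd
AdAA
AdAd

1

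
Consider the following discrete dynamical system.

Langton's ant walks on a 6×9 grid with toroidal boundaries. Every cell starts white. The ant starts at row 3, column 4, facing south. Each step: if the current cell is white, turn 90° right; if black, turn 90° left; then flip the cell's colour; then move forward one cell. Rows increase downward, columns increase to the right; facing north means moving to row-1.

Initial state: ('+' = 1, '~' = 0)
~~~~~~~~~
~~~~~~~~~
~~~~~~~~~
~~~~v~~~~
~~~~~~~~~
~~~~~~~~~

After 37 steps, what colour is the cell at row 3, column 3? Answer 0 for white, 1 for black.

k=0  ~~~~~~~~~
~~~~~~~~~
~~~~~~~~~
~~~~v~~~~
~~~~~~~~~
~~~~~~~~~
k=1  ~~~~~~~~~
~~~~~~~~~
~~~~~~~~~
~~~<+~~~~
~~~~~~~~~
~~~~~~~~~
k=2  ~~~~~~~~~
~~~~~~~~~
~~~^~~~~~
~~~++~~~~
~~~~~~~~~
~~~~~~~~~
k=3  ~~~~~~~~~
~~~~~~~~~
~~~+>~~~~
~~~++~~~~
~~~~~~~~~
~~~~~~~~~
k=4  ~~~~~~~~~
~~~~~~~~~
~~~++~~~~
~~~+v~~~~
~~~~~~~~~
~~~~~~~~~
k=5  ~~~~~~~~~
~~~~~~~~~
~~~++~~~~
~~~+~>~~~
~~~~~~~~~
~~~~~~~~~
k=6  ~~~~~~~~~
~~~~~~~~~
~~~++~~~~
~~~+~+~~~
~~~~~v~~~
~~~~~~~~~
k=7  ~~~~~~~~~
~~~~~~~~~
~~~++~~~~
~~~+~+~~~
~~~~<+~~~
~~~~~~~~~
k=8  ~~~~~~~~~
~~~~~~~~~
~~~++~~~~
~~~+^+~~~
~~~~++~~~
~~~~~~~~~
k=9  ~~~~~~~~~
~~~~~~~~~
~~~++~~~~
~~~++>~~~
~~~~++~~~
~~~~~~~~~
k=10  ~~~~~~~~~
~~~~~~~~~
~~~++^~~~
~~~++~~~~
~~~~++~~~
~~~~~~~~~
k=11  ~~~~~~~~~
~~~~~~~~~
~~~+++>~~
~~~++~~~~
~~~~++~~~
~~~~~~~~~
k=12  ~~~~~~~~~
~~~~~~~~~
~~~++++~~
~~~++~v~~
~~~~++~~~
~~~~~~~~~
k=13  ~~~~~~~~~
~~~~~~~~~
~~~++++~~
~~~++<+~~
~~~~++~~~
~~~~~~~~~
k=14  ~~~~~~~~~
~~~~~~~~~
~~~++^+~~
~~~++++~~
~~~~++~~~
~~~~~~~~~
k=15  ~~~~~~~~~
~~~~~~~~~
~~~+<~+~~
~~~++++~~
~~~~++~~~
~~~~~~~~~
k=16  ~~~~~~~~~
~~~~~~~~~
~~~+~~+~~
~~~+v++~~
~~~~++~~~
~~~~~~~~~
k=17  ~~~~~~~~~
~~~~~~~~~
~~~+~~+~~
~~~+~>+~~
~~~~++~~~
~~~~~~~~~
k=18  ~~~~~~~~~
~~~~~~~~~
~~~+~^+~~
~~~+~~+~~
~~~~++~~~
~~~~~~~~~
k=19  ~~~~~~~~~
~~~~~~~~~
~~~+~+>~~
~~~+~~+~~
~~~~++~~~
~~~~~~~~~
k=20  ~~~~~~~~~
~~~~~~^~~
~~~+~+~~~
~~~+~~+~~
~~~~++~~~
~~~~~~~~~
k=21  ~~~~~~~~~
~~~~~~+>~
~~~+~+~~~
~~~+~~+~~
~~~~++~~~
~~~~~~~~~
k=22  ~~~~~~~~~
~~~~~~++~
~~~+~+~v~
~~~+~~+~~
~~~~++~~~
~~~~~~~~~
k=23  ~~~~~~~~~
~~~~~~++~
~~~+~+<+~
~~~+~~+~~
~~~~++~~~
~~~~~~~~~
k=24  ~~~~~~~~~
~~~~~~^+~
~~~+~+++~
~~~+~~+~~
~~~~++~~~
~~~~~~~~~
k=25  ~~~~~~~~~
~~~~~<~+~
~~~+~+++~
~~~+~~+~~
~~~~++~~~
~~~~~~~~~
k=26  ~~~~~^~~~
~~~~~+~+~
~~~+~+++~
~~~+~~+~~
~~~~++~~~
~~~~~~~~~
k=27  ~~~~~+>~~
~~~~~+~+~
~~~+~+++~
~~~+~~+~~
~~~~++~~~
~~~~~~~~~
k=28  ~~~~~++~~
~~~~~+v+~
~~~+~+++~
~~~+~~+~~
~~~~++~~~
~~~~~~~~~
k=29  ~~~~~++~~
~~~~~<++~
~~~+~+++~
~~~+~~+~~
~~~~++~~~
~~~~~~~~~
k=30  ~~~~~++~~
~~~~~~++~
~~~+~v++~
~~~+~~+~~
~~~~++~~~
~~~~~~~~~
k=31  ~~~~~++~~
~~~~~~++~
~~~+~~>+~
~~~+~~+~~
~~~~++~~~
~~~~~~~~~
k=32  ~~~~~++~~
~~~~~~^+~
~~~+~~~+~
~~~+~~+~~
~~~~++~~~
~~~~~~~~~
k=33  ~~~~~++~~
~~~~~<~+~
~~~+~~~+~
~~~+~~+~~
~~~~++~~~
~~~~~~~~~
k=34  ~~~~~^+~~
~~~~~+~+~
~~~+~~~+~
~~~+~~+~~
~~~~++~~~
~~~~~~~~~
k=35  ~~~~<~+~~
~~~~~+~+~
~~~+~~~+~
~~~+~~+~~
~~~~++~~~
~~~~~~~~~
k=36  ~~~~+~+~~
~~~~~+~+~
~~~+~~~+~
~~~+~~+~~
~~~~++~~~
~~~~^~~~~
k=37  ~~~~+~+~~
~~~~~+~+~
~~~+~~~+~
~~~+~~+~~
~~~~++~~~
~~~~+>~~~

1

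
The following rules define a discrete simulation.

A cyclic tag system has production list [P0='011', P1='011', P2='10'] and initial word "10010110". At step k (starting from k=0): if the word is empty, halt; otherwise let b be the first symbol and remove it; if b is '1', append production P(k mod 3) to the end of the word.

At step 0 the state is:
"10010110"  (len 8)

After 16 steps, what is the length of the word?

17

[0] "10010110"  (len 8)
[1] "0010110011"  (len 10)
[2] "010110011"  (len 9)
[3] "10110011"  (len 8)
[4] "0110011011"  (len 10)
[5] "110011011"  (len 9)
[6] "1001101110"  (len 10)
[7] "001101110011"  (len 12)
[8] "01101110011"  (len 11)
[9] "1101110011"  (len 10)
[10] "101110011011"  (len 12)
[11] "01110011011011"  (len 14)
[12] "1110011011011"  (len 13)
[13] "110011011011011"  (len 15)
[14] "10011011011011011"  (len 17)
[15] "001101101101101110"  (len 18)
[16] "01101101101101110"  (len 17)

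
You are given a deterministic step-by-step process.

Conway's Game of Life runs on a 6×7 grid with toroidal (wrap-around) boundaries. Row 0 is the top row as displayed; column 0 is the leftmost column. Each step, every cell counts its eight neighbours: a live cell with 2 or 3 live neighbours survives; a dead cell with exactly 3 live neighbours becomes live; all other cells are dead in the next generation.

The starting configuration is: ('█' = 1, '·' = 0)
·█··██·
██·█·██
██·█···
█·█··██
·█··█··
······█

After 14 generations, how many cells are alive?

[0] ·█··██·
██·█·██
██·█···
█·█··██
·█··█··
······█
[1] ·██·█··
···█·█·
···█···
··█████
·█·····
█···█··
[2] ·██·██·
···█···
······█
··████·
███···█
█·██···
[3] ·█··█··
··████·
··█··█·
··████·
█····██
····██·
[4] ··█····
·██··█·
·█····█
·███···
·······
█···█··
[5] ··██···
███····
···█···
███····
·███···
·······
[6] ··██···
·█·····
···█···
█······
█··█···
·█·····
[7] ·██····
···█···
·······
·······
██·····
·█·█···
[8] ·█·█···
··█····
·······
·······
███····
·······
[9] ··█····
··█····
·······
·█·····
·█·····
█······
[10] ·█·····
·······
·······
·······
██·····
·█·····
[11] ·······
·······
·······
·······
██·····
·██····
[12] ·······
·······
·······
·······
███····
███····
[13] ·█·····
·······
·······
·█·····
█·█····
█·█····
[14] ·█·····
·······
·······
·█·····
█·█····
█·█····

6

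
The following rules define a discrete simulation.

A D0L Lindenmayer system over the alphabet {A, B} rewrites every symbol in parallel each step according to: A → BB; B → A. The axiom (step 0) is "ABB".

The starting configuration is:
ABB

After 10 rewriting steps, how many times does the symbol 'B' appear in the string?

64

t=0: ABB
t=1: BBAA
t=2: AABBBB
t=3: BBBBAAAA
t=4: AAAABBBBBBBB
t=5: BBBBBBBBAAAAAAAA
t=6: AAAAAAAABBBBBBBBBBBBBBBB
t=7: BBBBBBBBBBBBBBBBAAAAAAAAAAAAAAAA
t=8: AAAAAAAAAAAAAAAABBBBBBBBBBBBBBBBBBBBBBBBBBBBBBBB
t=9: BBBBBBBBBBBBBBBBBBBBBBBBBBBBBBBBAAAAAAAAAAAAAAAAAAAAAAAAAAAAAAAA
t=10: AAAAAAAAAAAAAAAAAAAAAAAAAAAAAAAABBBBBBBBBBBBBBBBBBBBBBBBBBBBBBBBBBBBBBBBBBBBBBBBBBBBBBBBBBBBBBBB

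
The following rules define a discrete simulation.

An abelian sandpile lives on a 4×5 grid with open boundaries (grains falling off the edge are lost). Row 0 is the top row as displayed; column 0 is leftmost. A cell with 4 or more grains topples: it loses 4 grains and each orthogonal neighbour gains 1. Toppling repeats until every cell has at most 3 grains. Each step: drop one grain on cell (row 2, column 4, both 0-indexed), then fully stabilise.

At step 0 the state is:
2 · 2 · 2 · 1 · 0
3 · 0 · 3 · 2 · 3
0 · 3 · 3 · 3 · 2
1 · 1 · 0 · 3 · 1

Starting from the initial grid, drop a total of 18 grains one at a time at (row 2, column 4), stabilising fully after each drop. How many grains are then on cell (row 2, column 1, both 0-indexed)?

1

step 0: 2 · 2 · 2 · 1 · 0
3 · 0 · 3 · 2 · 3
0 · 3 · 3 · 3 · 2
1 · 1 · 0 · 3 · 1
step 1: 2 · 2 · 2 · 1 · 0
3 · 0 · 3 · 2 · 3
0 · 3 · 3 · 3 · 3
1 · 1 · 0 · 3 · 1
step 2: 2 · 2 · 3 · 2 · 1
3 · 2 · 1 · 1 · 1
1 · 0 · 2 · 3 · 2
1 · 2 · 2 · 0 · 3
step 3: 2 · 2 · 3 · 2 · 1
3 · 2 · 1 · 1 · 1
1 · 0 · 2 · 3 · 3
1 · 2 · 2 · 0 · 3
step 4: 2 · 2 · 3 · 2 · 1
3 · 2 · 1 · 2 · 2
1 · 0 · 3 · 0 · 2
1 · 2 · 2 · 2 · 0
step 5: 2 · 2 · 3 · 2 · 1
3 · 2 · 1 · 2 · 2
1 · 0 · 3 · 0 · 3
1 · 2 · 2 · 2 · 0
step 6: 2 · 2 · 3 · 2 · 1
3 · 2 · 1 · 2 · 3
1 · 0 · 3 · 1 · 0
1 · 2 · 2 · 2 · 1
step 7: 2 · 2 · 3 · 2 · 1
3 · 2 · 1 · 2 · 3
1 · 0 · 3 · 1 · 1
1 · 2 · 2 · 2 · 1
step 8: 2 · 2 · 3 · 2 · 1
3 · 2 · 1 · 2 · 3
1 · 0 · 3 · 1 · 2
1 · 2 · 2 · 2 · 1
step 9: 2 · 2 · 3 · 2 · 1
3 · 2 · 1 · 2 · 3
1 · 0 · 3 · 1 · 3
1 · 2 · 2 · 2 · 1
step 10: 2 · 2 · 3 · 2 · 2
3 · 2 · 1 · 3 · 0
1 · 0 · 3 · 2 · 1
1 · 2 · 2 · 2 · 2
step 11: 2 · 2 · 3 · 2 · 2
3 · 2 · 1 · 3 · 0
1 · 0 · 3 · 2 · 2
1 · 2 · 2 · 2 · 2
step 12: 2 · 2 · 3 · 2 · 2
3 · 2 · 1 · 3 · 0
1 · 0 · 3 · 2 · 3
1 · 2 · 2 · 2 · 2
step 13: 2 · 2 · 3 · 2 · 2
3 · 2 · 1 · 3 · 1
1 · 0 · 3 · 3 · 0
1 · 2 · 2 · 2 · 3
step 14: 2 · 2 · 3 · 2 · 2
3 · 2 · 1 · 3 · 1
1 · 0 · 3 · 3 · 1
1 · 2 · 2 · 2 · 3
step 15: 2 · 2 · 3 · 2 · 2
3 · 2 · 1 · 3 · 1
1 · 0 · 3 · 3 · 2
1 · 2 · 2 · 2 · 3
step 16: 2 · 2 · 3 · 2 · 2
3 · 2 · 1 · 3 · 1
1 · 0 · 3 · 3 · 3
1 · 2 · 2 · 2 · 3
step 17: 2 · 2 · 3 · 3 · 2
3 · 2 · 3 · 0 · 3
1 · 1 · 1 · 3 · 2
1 · 3 · 0 · 1 · 1
step 18: 2 · 2 · 3 · 3 · 2
3 · 2 · 3 · 0 · 3
1 · 1 · 1 · 3 · 3
1 · 3 · 0 · 1 · 1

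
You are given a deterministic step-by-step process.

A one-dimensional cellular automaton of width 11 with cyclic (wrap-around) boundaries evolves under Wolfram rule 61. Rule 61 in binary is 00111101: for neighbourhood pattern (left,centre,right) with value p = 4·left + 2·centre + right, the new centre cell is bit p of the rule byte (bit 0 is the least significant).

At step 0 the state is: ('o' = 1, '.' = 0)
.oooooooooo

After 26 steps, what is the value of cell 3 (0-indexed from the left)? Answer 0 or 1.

k=0  .oooooooooo
k=1  oo.........
k=2  o.oooooooo.
k=3  ooo.......o
k=4  ...oooooo.o
k=5  oo.o.....oo
k=6  ..oooooo.o.
k=7  o.o.....ooo
k=8  .oooooo.o..
k=9  .o.....oooo
k=10  oooooo.o...
k=11  o.....oooo.
k=12  ooooo.o...o
k=13  .....oooo.o
k=14  oooo.o...oo
k=15  ....oooo.o.
k=16  ooo.o...ooo
k=17  ...oooo.o..
k=18  oo.o...oooo
k=19  ..oooo.o...
k=20  o.o...ooooo
k=21  .oooo.o....
k=22  .o...oooooo
k=23  oooo.o.....
k=24  o...oooooo.
k=25  ooo.o.....o
k=26  ...oooooo.o

1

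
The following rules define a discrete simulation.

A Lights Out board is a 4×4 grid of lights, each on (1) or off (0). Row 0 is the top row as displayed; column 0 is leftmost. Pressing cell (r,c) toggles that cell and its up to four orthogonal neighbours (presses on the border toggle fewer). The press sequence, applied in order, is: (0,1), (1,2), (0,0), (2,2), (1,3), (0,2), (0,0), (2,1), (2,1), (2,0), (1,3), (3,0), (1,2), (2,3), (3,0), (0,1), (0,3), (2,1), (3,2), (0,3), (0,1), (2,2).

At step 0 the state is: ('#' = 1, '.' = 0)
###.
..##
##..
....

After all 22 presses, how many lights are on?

10

k=0  ###.
..##
##..
....
k=1  ....
.###
##..
....
k=2  ..#.
....
###.
....
k=3  ###.
#...
###.
....
k=4  ###.
#.#.
#..#
..#.
k=5  ####
#..#
#...
..#.
k=6  #...
#.##
#...
..#.
k=7  .#..
..##
#...
..#.
k=8  .#..
.###
.##.
.##.
k=9  .#..
..##
#...
..#.
k=10  .#..
#.##
.#..
#.#.
k=11  .#.#
#...
.#.#
#.#.
k=12  .#.#
#...
##.#
.##.
k=13  .###
####
####
.##.
k=14  .###
###.
##..
.###
k=15  .###
###.
.#..
#.##
k=16  #..#
#.#.
.#..
#.##
k=17  #.#.
#.##
.#..
#.##
k=18  #.#.
####
#.#.
####
k=19  #.#.
####
#...
#...
k=20  #..#
###.
#...
#...
k=21  .###
#.#.
#...
#...
k=22  .###
#...
####
#.#.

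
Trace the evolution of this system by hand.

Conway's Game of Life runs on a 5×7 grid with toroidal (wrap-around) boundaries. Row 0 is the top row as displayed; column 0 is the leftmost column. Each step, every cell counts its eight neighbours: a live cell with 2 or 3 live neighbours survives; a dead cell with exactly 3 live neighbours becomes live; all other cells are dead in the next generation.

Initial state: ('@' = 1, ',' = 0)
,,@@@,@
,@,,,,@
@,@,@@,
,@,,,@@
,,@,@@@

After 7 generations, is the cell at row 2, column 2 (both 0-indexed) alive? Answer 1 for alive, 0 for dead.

t=0: ,,@@@,@
,@,,,,@
@,@,@@,
,@,,,@@
,,@,@@@
t=1: ,@@,@,@
,@,,,,@
,,@,@,,
,@@,,,,
,@@,,,,
t=2: ,,,@,@,
,@,,,,,
@,@@,,,
,,,,,,,
,,,,,,,
t=3: ,,,,,,,
,@,@@,,
,@@,,,,
,,,,,,,
,,,,,,,
t=4: ,,,,,,,
,@,@,,,
,@@@,,,
,,,,,,,
,,,,,,,
t=5: ,,,,,,,
,@,@,,,
,@,@,,,
,,@,,,,
,,,,,,,
t=6: ,,,,,,,
,,,,,,,
,@,@,,,
,,@,,,,
,,,,,,,
t=7: ,,,,,,,
,,,,,,,
,,@,,,,
,,@,,,,
,,,,,,,

1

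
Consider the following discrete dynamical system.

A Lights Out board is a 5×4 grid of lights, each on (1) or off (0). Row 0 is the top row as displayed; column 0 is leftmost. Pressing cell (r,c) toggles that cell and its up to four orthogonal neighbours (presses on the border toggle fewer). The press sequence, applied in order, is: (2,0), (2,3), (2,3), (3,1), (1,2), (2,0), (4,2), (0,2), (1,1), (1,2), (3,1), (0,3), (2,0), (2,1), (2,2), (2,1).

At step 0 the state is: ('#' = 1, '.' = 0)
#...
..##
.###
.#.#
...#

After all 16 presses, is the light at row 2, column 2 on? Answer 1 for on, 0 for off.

step 0: #...
..##
.###
.#.#
...#
step 1: #...
#.##
#.##
##.#
...#
step 2: #...
#.#.
#...
##..
...#
step 3: #...
#.##
#.##
##.#
...#
step 4: #...
#.##
####
..##
.#.#
step 5: #.#.
##..
##.#
..##
.#.#
step 6: #.#.
.#..
...#
#.##
.#.#
step 7: #.#.
.#..
...#
#..#
..#.
step 8: ##.#
.##.
...#
#..#
..#.
step 9: #..#
#...
.#.#
#..#
..#.
step 10: #.##
####
.###
#..#
..#.
step 11: #.##
####
..##
.###
.##.
step 12: #...
###.
..##
.###
.##.
step 13: #...
.##.
####
####
.##.
step 14: #...
..#.
...#
#.##
.##.
step 15: #...
....
.##.
#..#
.##.
step 16: #...
.#..
#...
##.#
.##.

0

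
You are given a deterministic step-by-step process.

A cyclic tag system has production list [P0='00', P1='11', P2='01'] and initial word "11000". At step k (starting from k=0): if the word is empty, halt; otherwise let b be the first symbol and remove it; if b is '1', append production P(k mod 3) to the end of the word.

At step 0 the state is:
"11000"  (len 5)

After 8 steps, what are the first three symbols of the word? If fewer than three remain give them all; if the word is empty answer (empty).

111

0) "11000"  (len 5)
1) "100000"  (len 6)
2) "0000011"  (len 7)
3) "000011"  (len 6)
4) "00011"  (len 5)
5) "0011"  (len 4)
6) "011"  (len 3)
7) "11"  (len 2)
8) "111"  (len 3)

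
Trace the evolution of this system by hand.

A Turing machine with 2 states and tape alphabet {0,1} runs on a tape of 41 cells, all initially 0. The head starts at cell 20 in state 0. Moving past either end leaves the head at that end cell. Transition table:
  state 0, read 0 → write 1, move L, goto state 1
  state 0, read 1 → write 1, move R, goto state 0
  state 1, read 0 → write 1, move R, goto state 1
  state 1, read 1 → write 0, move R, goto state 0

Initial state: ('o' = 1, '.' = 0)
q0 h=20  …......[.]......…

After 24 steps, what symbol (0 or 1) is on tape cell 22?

1

t=0: q0 h=20  …......[.]......…
t=1: q1 h=19  …......[.]o.....…
t=2: q1 h=20  ….....o[o]......…
t=3: q0 h=21  …....o.[.]......…
t=4: q1 h=20  ….....o[.]o.....…
t=5: q1 h=21  …....oo[o]......…
t=6: q0 h=22  …...oo.[.]......…
t=7: q1 h=21  …....oo[.]o.....…
t=8: q1 h=22  …...ooo[o]......…
t=9: q0 h=23  …..ooo.[.]......…
t=10: q1 h=22  …...ooo[.]o.....…
t=11: q1 h=23  …..oooo[o]......…
t=12: q0 h=24  ….oooo.[.]......…
t=13: q1 h=23  …..oooo[.]o.....…
t=14: q1 h=24  ….ooooo[o]......…
t=15: q0 h=25  …ooooo.[.]......…
t=16: q1 h=24  ….ooooo[.]o.....…
t=17: q1 h=25  …oooooo[o]......…
t=18: q0 h=26  …ooooo.[.]......…
t=19: q1 h=25  …oooooo[.]o.....…
t=20: q1 h=26  …oooooo[o]......…
t=21: q0 h=27  …ooooo.[.]......…
t=22: q1 h=26  …oooooo[.]o.....…
t=23: q1 h=27  …oooooo[o]......…
t=24: q0 h=28  …ooooo.[.]......…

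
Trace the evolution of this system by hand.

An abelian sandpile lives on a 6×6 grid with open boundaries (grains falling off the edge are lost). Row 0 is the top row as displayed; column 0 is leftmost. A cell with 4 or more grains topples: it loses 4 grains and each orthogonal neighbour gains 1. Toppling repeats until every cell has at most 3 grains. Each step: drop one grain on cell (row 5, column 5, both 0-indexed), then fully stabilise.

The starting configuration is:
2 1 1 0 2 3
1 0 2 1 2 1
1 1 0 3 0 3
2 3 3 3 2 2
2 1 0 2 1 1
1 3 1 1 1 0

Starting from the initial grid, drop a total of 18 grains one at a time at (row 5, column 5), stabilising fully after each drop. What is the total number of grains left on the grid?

step 0: 2 1 1 0 2 3
1 0 2 1 2 1
1 1 0 3 0 3
2 3 3 3 2 2
2 1 0 2 1 1
1 3 1 1 1 0
step 1: 2 1 1 0 2 3
1 0 2 1 2 1
1 1 0 3 0 3
2 3 3 3 2 2
2 1 0 2 1 1
1 3 1 1 1 1
step 2: 2 1 1 0 2 3
1 0 2 1 2 1
1 1 0 3 0 3
2 3 3 3 2 2
2 1 0 2 1 1
1 3 1 1 1 2
step 3: 2 1 1 0 2 3
1 0 2 1 2 1
1 1 0 3 0 3
2 3 3 3 2 2
2 1 0 2 1 1
1 3 1 1 1 3
step 4: 2 1 1 0 2 3
1 0 2 1 2 1
1 1 0 3 0 3
2 3 3 3 2 2
2 1 0 2 1 2
1 3 1 1 2 0
step 5: 2 1 1 0 2 3
1 0 2 1 2 1
1 1 0 3 0 3
2 3 3 3 2 2
2 1 0 2 1 2
1 3 1 1 2 1
step 6: 2 1 1 0 2 3
1 0 2 1 2 1
1 1 0 3 0 3
2 3 3 3 2 2
2 1 0 2 1 2
1 3 1 1 2 2
step 7: 2 1 1 0 2 3
1 0 2 1 2 1
1 1 0 3 0 3
2 3 3 3 2 2
2 1 0 2 1 2
1 3 1 1 2 3
step 8: 2 1 1 0 2 3
1 0 2 1 2 1
1 1 0 3 0 3
2 3 3 3 2 2
2 1 0 2 1 3
1 3 1 1 3 0
step 9: 2 1 1 0 2 3
1 0 2 1 2 1
1 1 0 3 0 3
2 3 3 3 2 2
2 1 0 2 1 3
1 3 1 1 3 1
step 10: 2 1 1 0 2 3
1 0 2 1 2 1
1 1 0 3 0 3
2 3 3 3 2 2
2 1 0 2 1 3
1 3 1 1 3 2
step 11: 2 1 1 0 2 3
1 0 2 1 2 1
1 1 0 3 0 3
2 3 3 3 2 2
2 1 0 2 1 3
1 3 1 1 3 3
step 12: 2 1 1 0 2 3
1 0 2 1 2 1
1 1 0 3 0 3
2 3 3 3 2 3
2 1 0 2 3 0
1 3 1 2 0 2
step 13: 2 1 1 0 2 3
1 0 2 1 2 1
1 1 0 3 0 3
2 3 3 3 2 3
2 1 0 2 3 0
1 3 1 2 0 3
step 14: 2 1 1 0 2 3
1 0 2 1 2 1
1 1 0 3 0 3
2 3 3 3 2 3
2 1 0 2 3 1
1 3 1 2 1 0
step 15: 2 1 1 0 2 3
1 0 2 1 2 1
1 1 0 3 0 3
2 3 3 3 2 3
2 1 0 2 3 1
1 3 1 2 1 1
step 16: 2 1 1 0 2 3
1 0 2 1 2 1
1 1 0 3 0 3
2 3 3 3 2 3
2 1 0 2 3 1
1 3 1 2 1 2
step 17: 2 1 1 0 2 3
1 0 2 1 2 1
1 1 0 3 0 3
2 3 3 3 2 3
2 1 0 2 3 1
1 3 1 2 1 3
step 18: 2 1 1 0 2 3
1 0 2 1 2 1
1 1 0 3 0 3
2 3 3 3 2 3
2 1 0 2 3 2
1 3 1 2 2 0

59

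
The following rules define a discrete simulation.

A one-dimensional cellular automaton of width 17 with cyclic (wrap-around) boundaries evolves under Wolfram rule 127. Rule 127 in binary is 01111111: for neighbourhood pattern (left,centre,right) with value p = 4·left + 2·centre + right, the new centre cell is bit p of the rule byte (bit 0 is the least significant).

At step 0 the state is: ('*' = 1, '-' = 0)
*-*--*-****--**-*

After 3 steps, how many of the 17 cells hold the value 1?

t=0: *-*--*-****--**-*
t=1: ********--*******
t=2: -------****------
t=3: ********--*******

15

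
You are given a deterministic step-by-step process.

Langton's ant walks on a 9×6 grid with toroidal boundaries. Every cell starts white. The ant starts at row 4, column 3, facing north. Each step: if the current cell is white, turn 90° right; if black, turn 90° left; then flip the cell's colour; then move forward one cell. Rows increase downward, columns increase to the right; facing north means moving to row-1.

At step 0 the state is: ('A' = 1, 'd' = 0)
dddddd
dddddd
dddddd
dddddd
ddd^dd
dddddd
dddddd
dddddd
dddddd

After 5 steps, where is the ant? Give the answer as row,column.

0) dddddd
dddddd
dddddd
dddddd
ddd^dd
dddddd
dddddd
dddddd
dddddd
1) dddddd
dddddd
dddddd
dddddd
dddA>d
dddddd
dddddd
dddddd
dddddd
2) dddddd
dddddd
dddddd
dddddd
dddAAd
ddddvd
dddddd
dddddd
dddddd
3) dddddd
dddddd
dddddd
dddddd
dddAAd
ddd<Ad
dddddd
dddddd
dddddd
4) dddddd
dddddd
dddddd
dddddd
ddd^Ad
dddAAd
dddddd
dddddd
dddddd
5) dddddd
dddddd
dddddd
dddddd
dd<dAd
dddAAd
dddddd
dddddd
dddddd

4,2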